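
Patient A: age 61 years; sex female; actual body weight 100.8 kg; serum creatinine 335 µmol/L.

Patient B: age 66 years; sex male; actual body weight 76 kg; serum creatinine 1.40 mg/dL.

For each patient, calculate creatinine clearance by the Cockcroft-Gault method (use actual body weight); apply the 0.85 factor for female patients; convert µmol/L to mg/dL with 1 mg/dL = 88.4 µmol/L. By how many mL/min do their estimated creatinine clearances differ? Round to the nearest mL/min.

31 mL/min

Patient A: SCr = 335 / 88.4 = 3.79 mg/dL
Patient A: CrCl = (140 − 61) × 100.8 / (72 × 3.79) × 0.85 = 7963.2 / 272.88 × 0.85 ≈ 24.8 mL/min
Patient B: CrCl = (140 − 66) × 76 / (72 × 1.4) = 5624.0 / 100.80 ≈ 55.8 mL/min
|24.8 − 55.8| = 31.0 mL/min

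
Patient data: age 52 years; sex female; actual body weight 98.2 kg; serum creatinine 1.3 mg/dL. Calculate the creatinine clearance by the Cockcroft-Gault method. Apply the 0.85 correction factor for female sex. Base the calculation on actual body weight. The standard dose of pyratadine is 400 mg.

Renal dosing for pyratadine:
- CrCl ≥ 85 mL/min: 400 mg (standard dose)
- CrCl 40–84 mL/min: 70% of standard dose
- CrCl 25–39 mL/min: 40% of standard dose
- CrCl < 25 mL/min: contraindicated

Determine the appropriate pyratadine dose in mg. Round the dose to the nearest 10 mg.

280 mg

CrCl = (140 − 52) × 98.2 / (72 × 1.3) × 0.85 = 8641.6 / 93.60 × 0.85 ≈ 78.5 mL/min
CrCl ≈ 78 mL/min → bracket 40–84 mL/min.
70% of 400 mg = 280 mg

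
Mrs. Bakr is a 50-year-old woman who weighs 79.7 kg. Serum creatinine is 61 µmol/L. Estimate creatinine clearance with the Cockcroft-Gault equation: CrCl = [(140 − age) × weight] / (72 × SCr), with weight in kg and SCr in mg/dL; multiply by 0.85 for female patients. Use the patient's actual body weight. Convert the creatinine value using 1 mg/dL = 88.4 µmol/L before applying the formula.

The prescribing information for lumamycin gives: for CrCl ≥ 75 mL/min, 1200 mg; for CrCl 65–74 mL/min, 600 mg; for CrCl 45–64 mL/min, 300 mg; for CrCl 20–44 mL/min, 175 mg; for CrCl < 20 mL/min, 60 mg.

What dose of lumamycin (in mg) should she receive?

1200 mg

SCr = 61 / 88.4 = 0.69 mg/dL
CrCl = (140 − 50) × 79.7 / (72 × 0.69) × 0.85 = 7173.0 / 49.68 × 0.85 ≈ 122.7 mL/min
CrCl ≈ 123 mL/min → bracket ≥ 75 mL/min.
Dose for this bracket: 1200 mg.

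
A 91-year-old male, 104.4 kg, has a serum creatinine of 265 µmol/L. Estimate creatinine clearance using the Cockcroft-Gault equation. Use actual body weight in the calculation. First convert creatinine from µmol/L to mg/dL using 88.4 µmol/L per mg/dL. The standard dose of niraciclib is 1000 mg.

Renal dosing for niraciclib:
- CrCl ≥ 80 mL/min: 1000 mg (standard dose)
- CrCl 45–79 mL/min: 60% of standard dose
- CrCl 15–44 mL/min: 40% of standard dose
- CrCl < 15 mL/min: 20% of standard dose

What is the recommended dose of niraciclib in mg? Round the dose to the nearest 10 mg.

SCr = 265 / 88.4 = 2.998 mg/dL
CrCl = (140 − 91) × 104.4 / (72 × 2.998) = 5115.6 / 215.86 ≈ 23.7 mL/min
CrCl ≈ 24 mL/min → bracket 15–44 mL/min.
40% of 1000 mg = 400 mg

400 mg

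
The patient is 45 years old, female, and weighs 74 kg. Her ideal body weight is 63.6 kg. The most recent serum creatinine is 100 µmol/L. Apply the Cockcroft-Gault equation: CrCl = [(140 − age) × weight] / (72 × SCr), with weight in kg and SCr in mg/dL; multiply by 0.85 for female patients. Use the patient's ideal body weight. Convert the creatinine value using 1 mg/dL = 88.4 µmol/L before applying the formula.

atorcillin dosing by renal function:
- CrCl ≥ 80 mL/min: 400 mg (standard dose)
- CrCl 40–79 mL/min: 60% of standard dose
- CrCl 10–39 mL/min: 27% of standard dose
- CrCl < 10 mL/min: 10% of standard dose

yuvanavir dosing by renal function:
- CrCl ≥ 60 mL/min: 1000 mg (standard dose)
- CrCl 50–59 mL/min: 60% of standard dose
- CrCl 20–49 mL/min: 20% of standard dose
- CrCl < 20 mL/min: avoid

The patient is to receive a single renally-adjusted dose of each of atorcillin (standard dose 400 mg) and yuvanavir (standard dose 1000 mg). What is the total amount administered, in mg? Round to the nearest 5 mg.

1240 mg

SCr = 100 / 88.4 = 1.131 mg/dL
CrCl = (140 − 45) × 63.6 / (72 × 1.131) × 0.85 = 6042.0 / 81.43 × 0.85 ≈ 63.1 mL/min
CrCl ≈ 63 mL/min.
atorcillin: 40–79 mL/min → 60% of 400 mg = 240 mg.
yuvanavir: ≥ 60 mL/min → 100% of 1000 mg = 1000 mg.
Total = 240 + 1000 = 1240 mg.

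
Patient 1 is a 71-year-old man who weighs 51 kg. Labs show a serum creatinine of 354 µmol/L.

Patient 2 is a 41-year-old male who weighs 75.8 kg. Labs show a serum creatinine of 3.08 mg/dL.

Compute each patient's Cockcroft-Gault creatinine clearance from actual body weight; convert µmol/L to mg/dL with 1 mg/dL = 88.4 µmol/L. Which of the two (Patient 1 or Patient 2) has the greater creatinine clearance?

Patient 2

Patient 1: SCr = 354 / 88.4 = 4.005 mg/dL
Patient 1: CrCl = (140 − 71) × 51 / (72 × 4.005) = 3519.0 / 288.36 ≈ 12.2 mL/min
Patient 2: CrCl = (140 − 41) × 75.8 / (72 × 3.08) = 7504.2 / 221.76 ≈ 33.8 mL/min
12.2 vs 33.8 mL/min → Patient 2 is higher.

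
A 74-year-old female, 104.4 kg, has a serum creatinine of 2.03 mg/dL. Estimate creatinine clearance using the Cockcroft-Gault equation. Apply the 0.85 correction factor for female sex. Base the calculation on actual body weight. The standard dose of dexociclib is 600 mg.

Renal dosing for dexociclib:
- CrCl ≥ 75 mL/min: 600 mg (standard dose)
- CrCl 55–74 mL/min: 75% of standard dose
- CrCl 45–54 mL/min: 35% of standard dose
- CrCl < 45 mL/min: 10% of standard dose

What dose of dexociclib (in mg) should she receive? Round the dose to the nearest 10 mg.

CrCl = (140 − 74) × 104.4 / (72 × 2.03) × 0.85 = 6890.4 / 146.16 × 0.85 ≈ 40.1 mL/min
CrCl ≈ 40 mL/min → bracket < 45 mL/min.
10% of 600 mg = 60 mg

60 mg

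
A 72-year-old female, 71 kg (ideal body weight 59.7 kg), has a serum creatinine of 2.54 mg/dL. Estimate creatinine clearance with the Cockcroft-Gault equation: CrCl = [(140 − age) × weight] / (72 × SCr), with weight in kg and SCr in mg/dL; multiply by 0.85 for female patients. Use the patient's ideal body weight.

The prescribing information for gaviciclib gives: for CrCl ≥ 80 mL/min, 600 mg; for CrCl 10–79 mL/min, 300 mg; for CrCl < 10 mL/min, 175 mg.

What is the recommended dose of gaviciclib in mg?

CrCl = (140 − 72) × 59.7 / (72 × 2.54) × 0.85 = 4059.6 / 182.88 × 0.85 ≈ 18.9 mL/min
CrCl ≈ 19 mL/min → bracket 10–79 mL/min.
Dose for this bracket: 300 mg.

300 mg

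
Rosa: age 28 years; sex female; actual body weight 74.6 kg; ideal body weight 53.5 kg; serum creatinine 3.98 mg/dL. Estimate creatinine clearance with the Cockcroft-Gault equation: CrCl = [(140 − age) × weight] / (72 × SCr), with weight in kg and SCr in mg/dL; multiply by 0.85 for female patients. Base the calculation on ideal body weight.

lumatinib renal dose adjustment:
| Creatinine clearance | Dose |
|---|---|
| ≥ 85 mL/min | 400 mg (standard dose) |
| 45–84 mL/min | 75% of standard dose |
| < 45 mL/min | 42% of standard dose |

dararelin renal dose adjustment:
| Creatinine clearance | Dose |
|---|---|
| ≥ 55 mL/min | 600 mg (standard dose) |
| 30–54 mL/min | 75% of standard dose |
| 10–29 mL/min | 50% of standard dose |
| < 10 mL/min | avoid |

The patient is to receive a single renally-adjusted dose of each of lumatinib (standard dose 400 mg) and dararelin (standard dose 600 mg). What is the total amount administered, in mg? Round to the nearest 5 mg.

CrCl = (140 − 28) × 53.5 / (72 × 3.98) × 0.85 = 5992.0 / 286.56 × 0.85 ≈ 17.8 mL/min
CrCl ≈ 18 mL/min.
lumatinib: < 45 mL/min → 42% of 400 mg = 168 mg.
dararelin: 10–29 mL/min → 50% of 600 mg = 300 mg.
Total = 168 + 300 = 468 mg.

470 mg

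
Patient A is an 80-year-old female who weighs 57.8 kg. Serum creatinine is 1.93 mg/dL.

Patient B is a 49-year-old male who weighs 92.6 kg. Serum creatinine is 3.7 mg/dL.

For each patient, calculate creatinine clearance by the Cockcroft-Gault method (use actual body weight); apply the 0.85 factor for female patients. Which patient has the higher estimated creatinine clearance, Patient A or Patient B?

Patient A: CrCl = (140 − 80) × 57.8 / (72 × 1.93) × 0.85 = 3468.0 / 138.96 × 0.85 ≈ 21.2 mL/min
Patient B: CrCl = (140 − 49) × 92.6 / (72 × 3.7) = 8426.6 / 266.40 ≈ 31.6 mL/min
21.2 vs 31.6 mL/min → Patient B is higher.

Patient B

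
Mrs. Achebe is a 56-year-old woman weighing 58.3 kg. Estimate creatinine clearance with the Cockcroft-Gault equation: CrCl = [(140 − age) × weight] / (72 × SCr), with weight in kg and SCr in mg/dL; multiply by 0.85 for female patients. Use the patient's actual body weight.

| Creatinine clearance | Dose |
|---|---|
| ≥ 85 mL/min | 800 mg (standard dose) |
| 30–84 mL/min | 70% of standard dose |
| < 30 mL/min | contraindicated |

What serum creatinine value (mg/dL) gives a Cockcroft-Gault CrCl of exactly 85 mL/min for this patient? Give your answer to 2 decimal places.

Standard dose requires CrCl ≥ 85 mL/min.
Set (140 − 56) × 58.3 × 0.85 / (72 × SCr) = 85
SCr = (140 − 56) × 58.3 × 0.85 / (72 × 85) = 0.680 mg/dL

0.68 mg/dL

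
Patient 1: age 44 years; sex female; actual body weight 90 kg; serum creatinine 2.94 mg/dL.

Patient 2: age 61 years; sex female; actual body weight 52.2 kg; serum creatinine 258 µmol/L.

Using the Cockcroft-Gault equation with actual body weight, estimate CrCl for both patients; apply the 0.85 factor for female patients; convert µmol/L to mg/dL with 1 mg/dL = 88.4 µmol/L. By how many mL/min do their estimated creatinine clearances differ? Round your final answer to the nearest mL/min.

18 mL/min

Patient 1: CrCl = (140 − 44) × 90 / (72 × 2.94) × 0.85 = 8640.0 / 211.68 × 0.85 ≈ 34.7 mL/min
Patient 2: SCr = 258 / 88.4 = 2.919 mg/dL
Patient 2: CrCl = (140 − 61) × 52.2 / (72 × 2.919) × 0.85 = 4123.8 / 210.17 × 0.85 ≈ 16.7 mL/min
|34.7 − 16.7| = 18.0 mL/min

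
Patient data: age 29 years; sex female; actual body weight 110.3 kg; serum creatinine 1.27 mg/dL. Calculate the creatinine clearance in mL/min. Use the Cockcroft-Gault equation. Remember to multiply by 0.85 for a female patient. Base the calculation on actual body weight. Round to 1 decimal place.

CrCl = (140 − 29) × 110.3 / (72 × 1.27) × 0.85 = 12243.3 / 91.44 × 0.85 ≈ 113.8 mL/min

113.8 mL/min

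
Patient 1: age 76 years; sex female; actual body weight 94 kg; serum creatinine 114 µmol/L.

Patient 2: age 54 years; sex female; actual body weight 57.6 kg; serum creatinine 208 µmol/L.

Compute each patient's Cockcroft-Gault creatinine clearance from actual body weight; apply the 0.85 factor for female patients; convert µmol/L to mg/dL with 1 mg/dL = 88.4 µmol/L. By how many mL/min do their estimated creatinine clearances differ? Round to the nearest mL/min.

Patient 1: SCr = 114 / 88.4 = 1.29 mg/dL
Patient 1: CrCl = (140 − 76) × 94 / (72 × 1.29) × 0.85 = 6016.0 / 92.88 × 0.85 ≈ 55.1 mL/min
Patient 2: SCr = 208 / 88.4 = 2.353 mg/dL
Patient 2: CrCl = (140 − 54) × 57.6 / (72 × 2.353) × 0.85 = 4953.6 / 169.42 × 0.85 ≈ 24.9 mL/min
|55.1 − 24.9| = 30.2 mL/min

30 mL/min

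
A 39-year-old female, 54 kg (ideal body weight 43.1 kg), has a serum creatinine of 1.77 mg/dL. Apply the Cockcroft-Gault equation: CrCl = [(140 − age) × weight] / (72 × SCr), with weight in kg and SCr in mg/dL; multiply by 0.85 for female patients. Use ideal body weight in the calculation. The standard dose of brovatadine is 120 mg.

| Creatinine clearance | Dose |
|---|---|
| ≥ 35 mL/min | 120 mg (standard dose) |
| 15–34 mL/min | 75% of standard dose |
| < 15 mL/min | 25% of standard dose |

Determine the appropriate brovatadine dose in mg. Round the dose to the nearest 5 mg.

CrCl = (140 − 39) × 43.1 / (72 × 1.77) × 0.85 = 4353.1 / 127.44 × 0.85 ≈ 29.0 mL/min
CrCl ≈ 29 mL/min → bracket 15–34 mL/min.
75% of 120 mg = 90 mg

90 mg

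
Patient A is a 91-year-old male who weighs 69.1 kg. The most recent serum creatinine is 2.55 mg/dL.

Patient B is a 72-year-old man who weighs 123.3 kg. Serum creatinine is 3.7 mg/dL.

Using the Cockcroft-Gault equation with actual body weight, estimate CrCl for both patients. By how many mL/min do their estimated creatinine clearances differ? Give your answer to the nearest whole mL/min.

Patient A: CrCl = (140 − 91) × 69.1 / (72 × 2.55) = 3385.9 / 183.60 ≈ 18.4 mL/min
Patient B: CrCl = (140 − 72) × 123.3 / (72 × 3.7) = 8384.4 / 266.40 ≈ 31.5 mL/min
|18.4 − 31.5| = 13.1 mL/min

13 mL/min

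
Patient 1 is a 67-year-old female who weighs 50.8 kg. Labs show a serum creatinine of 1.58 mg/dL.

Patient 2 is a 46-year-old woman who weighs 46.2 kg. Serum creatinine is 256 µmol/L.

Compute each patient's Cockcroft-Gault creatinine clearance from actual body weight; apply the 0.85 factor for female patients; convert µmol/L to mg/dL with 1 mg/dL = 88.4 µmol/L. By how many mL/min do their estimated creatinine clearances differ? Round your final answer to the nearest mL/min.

10 mL/min

Patient 1: CrCl = (140 − 67) × 50.8 / (72 × 1.58) × 0.85 = 3708.4 / 113.76 × 0.85 ≈ 27.7 mL/min
Patient 2: SCr = 256 / 88.4 = 2.896 mg/dL
Patient 2: CrCl = (140 − 46) × 46.2 / (72 × 2.896) × 0.85 = 4342.8 / 208.51 × 0.85 ≈ 17.7 mL/min
|27.7 − 17.7| = 10.0 mL/min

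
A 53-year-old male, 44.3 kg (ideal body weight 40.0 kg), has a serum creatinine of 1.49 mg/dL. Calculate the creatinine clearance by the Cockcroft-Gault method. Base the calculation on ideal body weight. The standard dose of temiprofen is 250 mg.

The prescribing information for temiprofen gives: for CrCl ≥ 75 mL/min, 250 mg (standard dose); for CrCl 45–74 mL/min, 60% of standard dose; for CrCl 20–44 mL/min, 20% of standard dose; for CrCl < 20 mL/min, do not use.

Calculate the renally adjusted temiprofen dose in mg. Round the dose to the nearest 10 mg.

50 mg

CrCl = (140 − 53) × 40 / (72 × 1.49) = 3480.0 / 107.28 ≈ 32.4 mL/min
CrCl ≈ 32 mL/min → bracket 20–44 mL/min.
20% of 250 mg = 50 mg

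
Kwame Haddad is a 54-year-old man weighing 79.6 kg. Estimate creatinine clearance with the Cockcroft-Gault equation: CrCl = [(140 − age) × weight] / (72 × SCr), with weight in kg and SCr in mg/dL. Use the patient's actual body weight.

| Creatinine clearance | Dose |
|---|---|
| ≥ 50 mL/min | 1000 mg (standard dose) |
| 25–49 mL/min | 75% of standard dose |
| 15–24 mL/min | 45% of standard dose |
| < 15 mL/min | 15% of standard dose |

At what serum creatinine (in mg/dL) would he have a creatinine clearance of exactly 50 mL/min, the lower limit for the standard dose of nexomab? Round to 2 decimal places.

1.90 mg/dL

Standard dose requires CrCl ≥ 50 mL/min.
Set (140 − 54) × 79.6 / (72 × SCr) = 50
SCr = (140 − 54) × 79.6 / (72 × 50) = 1.902 mg/dL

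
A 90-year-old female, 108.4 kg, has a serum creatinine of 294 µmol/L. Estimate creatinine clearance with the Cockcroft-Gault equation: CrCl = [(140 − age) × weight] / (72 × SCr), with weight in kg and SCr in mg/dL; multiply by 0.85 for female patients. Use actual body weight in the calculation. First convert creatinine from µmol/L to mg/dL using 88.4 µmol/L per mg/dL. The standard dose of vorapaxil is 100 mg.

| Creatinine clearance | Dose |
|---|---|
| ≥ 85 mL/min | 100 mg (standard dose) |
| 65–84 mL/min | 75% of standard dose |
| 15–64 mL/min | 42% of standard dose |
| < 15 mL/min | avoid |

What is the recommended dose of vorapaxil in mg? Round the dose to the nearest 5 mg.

SCr = 294 / 88.4 = 3.326 mg/dL
CrCl = (140 − 90) × 108.4 / (72 × 3.326) × 0.85 = 5420.0 / 239.47 × 0.85 ≈ 19.2 mL/min
CrCl ≈ 19 mL/min → bracket 15–64 mL/min.
42% of 100 mg = 42 mg → 40 mg

40 mg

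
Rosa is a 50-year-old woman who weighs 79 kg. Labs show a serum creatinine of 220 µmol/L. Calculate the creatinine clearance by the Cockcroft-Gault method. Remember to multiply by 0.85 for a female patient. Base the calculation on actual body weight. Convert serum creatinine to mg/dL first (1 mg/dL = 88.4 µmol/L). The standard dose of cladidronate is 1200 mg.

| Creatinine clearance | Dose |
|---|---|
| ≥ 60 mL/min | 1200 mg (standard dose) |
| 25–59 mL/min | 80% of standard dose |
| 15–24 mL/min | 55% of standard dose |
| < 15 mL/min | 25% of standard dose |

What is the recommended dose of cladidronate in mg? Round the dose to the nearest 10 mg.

SCr = 220 / 88.4 = 2.489 mg/dL
CrCl = (140 − 50) × 79 / (72 × 2.489) × 0.85 = 7110.0 / 179.21 × 0.85 ≈ 33.7 mL/min
CrCl ≈ 34 mL/min → bracket 25–59 mL/min.
80% of 1200 mg = 960 mg

960 mg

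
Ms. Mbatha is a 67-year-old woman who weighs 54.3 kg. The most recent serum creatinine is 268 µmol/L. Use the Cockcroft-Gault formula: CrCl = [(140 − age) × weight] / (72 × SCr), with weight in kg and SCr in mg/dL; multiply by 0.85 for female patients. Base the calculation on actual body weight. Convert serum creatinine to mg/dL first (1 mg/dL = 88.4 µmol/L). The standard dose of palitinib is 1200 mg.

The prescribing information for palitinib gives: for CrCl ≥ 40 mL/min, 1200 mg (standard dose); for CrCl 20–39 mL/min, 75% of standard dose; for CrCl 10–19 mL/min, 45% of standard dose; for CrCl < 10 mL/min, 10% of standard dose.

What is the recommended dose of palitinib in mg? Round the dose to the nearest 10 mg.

SCr = 268 / 88.4 = 3.032 mg/dL
CrCl = (140 − 67) × 54.3 / (72 × 3.032) × 0.85 = 3963.9 / 218.30 × 0.85 ≈ 15.4 mL/min
CrCl ≈ 15 mL/min → bracket 10–19 mL/min.
45% of 1200 mg = 540 mg

540 mg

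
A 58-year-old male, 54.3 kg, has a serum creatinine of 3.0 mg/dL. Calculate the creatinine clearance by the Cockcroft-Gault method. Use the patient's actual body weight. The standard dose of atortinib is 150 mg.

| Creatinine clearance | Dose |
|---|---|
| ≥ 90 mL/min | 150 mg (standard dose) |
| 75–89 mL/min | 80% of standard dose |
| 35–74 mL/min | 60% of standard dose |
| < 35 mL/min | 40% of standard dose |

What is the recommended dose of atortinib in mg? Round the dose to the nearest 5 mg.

CrCl = (140 − 58) × 54.3 / (72 × 3) = 4452.6 / 216.00 ≈ 20.6 mL/min
CrCl ≈ 21 mL/min → bracket < 35 mL/min.
40% of 150 mg = 60 mg

60 mg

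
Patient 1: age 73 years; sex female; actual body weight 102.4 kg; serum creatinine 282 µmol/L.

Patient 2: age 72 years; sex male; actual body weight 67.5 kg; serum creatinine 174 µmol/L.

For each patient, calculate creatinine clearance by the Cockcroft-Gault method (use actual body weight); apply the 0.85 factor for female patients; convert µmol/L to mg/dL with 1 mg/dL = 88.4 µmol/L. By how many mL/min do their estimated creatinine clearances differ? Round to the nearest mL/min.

7 mL/min

Patient 1: SCr = 282 / 88.4 = 3.19 mg/dL
Patient 1: CrCl = (140 − 73) × 102.4 / (72 × 3.19) × 0.85 = 6860.8 / 229.68 × 0.85 ≈ 25.4 mL/min
Patient 2: SCr = 174 / 88.4 = 1.968 mg/dL
Patient 2: CrCl = (140 − 72) × 67.5 / (72 × 1.968) = 4590.0 / 141.70 ≈ 32.4 mL/min
|25.4 − 32.4| = 7.0 mL/min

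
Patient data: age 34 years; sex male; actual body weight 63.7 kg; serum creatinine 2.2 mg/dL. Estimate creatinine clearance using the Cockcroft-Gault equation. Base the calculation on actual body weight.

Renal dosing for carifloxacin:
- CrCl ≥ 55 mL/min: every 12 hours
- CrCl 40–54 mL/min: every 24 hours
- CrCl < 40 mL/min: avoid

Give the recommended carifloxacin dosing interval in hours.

CrCl = (140 − 34) × 63.7 / (72 × 2.2) = 6752.2 / 158.40 ≈ 42.6 mL/min
CrCl ≈ 43 mL/min → bracket 40–54 mL/min → every 24 hours.

every 24 hours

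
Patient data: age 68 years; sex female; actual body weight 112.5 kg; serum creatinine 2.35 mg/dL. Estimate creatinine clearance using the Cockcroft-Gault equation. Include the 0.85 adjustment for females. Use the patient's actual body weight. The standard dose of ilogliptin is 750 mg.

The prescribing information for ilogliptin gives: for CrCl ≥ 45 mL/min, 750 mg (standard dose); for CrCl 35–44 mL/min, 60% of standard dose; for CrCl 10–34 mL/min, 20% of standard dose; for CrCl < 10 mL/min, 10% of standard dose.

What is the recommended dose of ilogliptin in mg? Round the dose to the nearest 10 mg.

CrCl = (140 − 68) × 112.5 / (72 × 2.35) × 0.85 = 8100.0 / 169.20 × 0.85 ≈ 40.7 mL/min
CrCl ≈ 41 mL/min → bracket 35–44 mL/min.
60% of 750 mg = 450 mg

450 mg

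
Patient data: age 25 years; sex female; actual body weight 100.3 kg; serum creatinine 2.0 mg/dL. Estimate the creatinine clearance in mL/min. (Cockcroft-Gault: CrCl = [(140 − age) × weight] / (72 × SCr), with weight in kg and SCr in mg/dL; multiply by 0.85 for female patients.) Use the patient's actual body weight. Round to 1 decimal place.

CrCl = (140 − 25) × 100.3 / (72 × 2) × 0.85 = 11534.5 / 144.00 × 0.85 ≈ 68.1 mL/min

68.1 mL/min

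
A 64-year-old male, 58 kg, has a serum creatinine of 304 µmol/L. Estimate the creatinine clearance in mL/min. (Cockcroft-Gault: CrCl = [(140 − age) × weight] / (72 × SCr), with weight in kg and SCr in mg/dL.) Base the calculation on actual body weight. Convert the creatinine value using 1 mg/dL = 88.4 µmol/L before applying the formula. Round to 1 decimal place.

SCr = 304 / 88.4 = 3.439 mg/dL
CrCl = (140 − 64) × 58 / (72 × 3.439) = 4408.0 / 247.61 ≈ 17.8 mL/min

17.8 mL/min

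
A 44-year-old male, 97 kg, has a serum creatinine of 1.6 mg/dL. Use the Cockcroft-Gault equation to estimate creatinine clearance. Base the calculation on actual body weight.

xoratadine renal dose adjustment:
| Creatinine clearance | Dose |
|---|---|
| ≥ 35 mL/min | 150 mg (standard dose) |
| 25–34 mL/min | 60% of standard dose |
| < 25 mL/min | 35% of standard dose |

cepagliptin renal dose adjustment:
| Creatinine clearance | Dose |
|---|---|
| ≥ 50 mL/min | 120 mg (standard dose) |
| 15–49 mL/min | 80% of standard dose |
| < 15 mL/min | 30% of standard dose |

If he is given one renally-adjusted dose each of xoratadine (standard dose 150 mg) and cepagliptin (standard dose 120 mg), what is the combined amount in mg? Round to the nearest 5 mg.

CrCl = (140 − 44) × 97 / (72 × 1.6) = 9312.0 / 115.20 ≈ 80.8 mL/min
CrCl ≈ 81 mL/min.
xoratadine: ≥ 35 mL/min → 100% of 150 mg = 150 mg.
cepagliptin: ≥ 50 mL/min → 100% of 120 mg = 120 mg.
Total = 150 + 120 = 270 mg.

270 mg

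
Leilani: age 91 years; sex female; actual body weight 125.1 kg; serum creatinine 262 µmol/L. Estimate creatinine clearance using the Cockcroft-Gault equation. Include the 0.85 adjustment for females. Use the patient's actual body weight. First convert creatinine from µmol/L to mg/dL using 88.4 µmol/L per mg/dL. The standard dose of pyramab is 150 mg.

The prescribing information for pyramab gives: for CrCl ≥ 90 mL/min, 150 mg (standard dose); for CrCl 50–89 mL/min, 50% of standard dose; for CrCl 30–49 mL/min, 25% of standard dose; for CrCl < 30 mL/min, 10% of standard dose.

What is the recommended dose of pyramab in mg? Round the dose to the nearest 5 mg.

15 mg

SCr = 262 / 88.4 = 2.964 mg/dL
CrCl = (140 − 91) × 125.1 / (72 × 2.964) × 0.85 = 6129.9 / 213.41 × 0.85 ≈ 24.4 mL/min
CrCl ≈ 24 mL/min → bracket < 30 mL/min.
10% of 150 mg = 15 mg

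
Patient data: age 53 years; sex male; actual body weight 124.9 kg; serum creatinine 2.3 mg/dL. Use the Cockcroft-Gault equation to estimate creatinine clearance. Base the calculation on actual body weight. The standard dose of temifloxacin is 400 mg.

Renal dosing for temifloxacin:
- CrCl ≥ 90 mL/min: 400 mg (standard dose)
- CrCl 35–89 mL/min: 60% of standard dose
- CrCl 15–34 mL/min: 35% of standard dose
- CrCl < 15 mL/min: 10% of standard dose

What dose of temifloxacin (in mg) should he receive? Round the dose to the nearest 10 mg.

CrCl = (140 − 53) × 124.9 / (72 × 2.3) = 10866.3 / 165.60 ≈ 65.6 mL/min
CrCl ≈ 66 mL/min → bracket 35–89 mL/min.
60% of 400 mg = 240 mg

240 mg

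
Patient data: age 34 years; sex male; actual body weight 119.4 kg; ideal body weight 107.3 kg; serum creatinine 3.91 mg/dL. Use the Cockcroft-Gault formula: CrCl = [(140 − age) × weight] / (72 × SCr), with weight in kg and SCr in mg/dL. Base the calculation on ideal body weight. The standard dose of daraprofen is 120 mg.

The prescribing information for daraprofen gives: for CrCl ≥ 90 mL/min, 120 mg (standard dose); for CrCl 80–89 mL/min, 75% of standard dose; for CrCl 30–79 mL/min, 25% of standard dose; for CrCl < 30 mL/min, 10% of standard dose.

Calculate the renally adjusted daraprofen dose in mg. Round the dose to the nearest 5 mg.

30 mg

CrCl = (140 − 34) × 107.3 / (72 × 3.91) = 11373.8 / 281.52 ≈ 40.4 mL/min
CrCl ≈ 40 mL/min → bracket 30–79 mL/min.
25% of 120 mg = 30 mg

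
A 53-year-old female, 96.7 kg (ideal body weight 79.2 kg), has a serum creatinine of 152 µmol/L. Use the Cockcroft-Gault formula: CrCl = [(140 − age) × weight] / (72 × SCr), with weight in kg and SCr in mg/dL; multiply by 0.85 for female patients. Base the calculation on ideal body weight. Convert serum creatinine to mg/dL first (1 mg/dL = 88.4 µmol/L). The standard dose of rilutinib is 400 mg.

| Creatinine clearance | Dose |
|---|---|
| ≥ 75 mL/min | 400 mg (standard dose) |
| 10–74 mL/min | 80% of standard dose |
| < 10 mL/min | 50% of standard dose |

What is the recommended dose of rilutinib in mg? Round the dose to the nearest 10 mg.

320 mg

SCr = 152 / 88.4 = 1.719 mg/dL
CrCl = (140 − 53) × 79.2 / (72 × 1.719) × 0.85 = 6890.4 / 123.77 × 0.85 ≈ 47.3 mL/min
CrCl ≈ 47 mL/min → bracket 10–74 mL/min.
80% of 400 mg = 320 mg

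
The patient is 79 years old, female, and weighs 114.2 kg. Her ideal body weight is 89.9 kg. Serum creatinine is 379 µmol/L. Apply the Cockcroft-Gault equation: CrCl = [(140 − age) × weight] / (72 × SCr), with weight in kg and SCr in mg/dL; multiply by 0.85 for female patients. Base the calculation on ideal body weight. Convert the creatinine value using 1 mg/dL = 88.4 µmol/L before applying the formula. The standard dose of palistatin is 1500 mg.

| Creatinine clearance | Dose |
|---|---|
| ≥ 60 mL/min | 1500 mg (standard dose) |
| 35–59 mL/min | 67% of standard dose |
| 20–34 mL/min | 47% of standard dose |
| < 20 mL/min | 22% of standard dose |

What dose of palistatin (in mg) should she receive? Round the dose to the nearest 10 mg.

330 mg

SCr = 379 / 88.4 = 4.287 mg/dL
CrCl = (140 − 79) × 89.9 / (72 × 4.287) × 0.85 = 5483.9 / 308.66 × 0.85 ≈ 15.1 mL/min
CrCl ≈ 15 mL/min → bracket < 20 mL/min.
22% of 1500 mg = 330 mg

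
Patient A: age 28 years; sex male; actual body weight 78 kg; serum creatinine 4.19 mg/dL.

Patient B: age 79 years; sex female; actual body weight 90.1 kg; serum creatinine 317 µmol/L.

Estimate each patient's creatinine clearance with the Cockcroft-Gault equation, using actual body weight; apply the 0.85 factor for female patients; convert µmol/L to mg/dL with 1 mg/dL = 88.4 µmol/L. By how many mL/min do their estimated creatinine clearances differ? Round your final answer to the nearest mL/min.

11 mL/min

Patient A: CrCl = (140 − 28) × 78 / (72 × 4.19) = 8736.0 / 301.68 ≈ 29.0 mL/min
Patient B: SCr = 317 / 88.4 = 3.586 mg/dL
Patient B: CrCl = (140 − 79) × 90.1 / (72 × 3.586) × 0.85 = 5496.1 / 258.19 × 0.85 ≈ 18.1 mL/min
|29.0 − 18.1| = 10.9 mL/min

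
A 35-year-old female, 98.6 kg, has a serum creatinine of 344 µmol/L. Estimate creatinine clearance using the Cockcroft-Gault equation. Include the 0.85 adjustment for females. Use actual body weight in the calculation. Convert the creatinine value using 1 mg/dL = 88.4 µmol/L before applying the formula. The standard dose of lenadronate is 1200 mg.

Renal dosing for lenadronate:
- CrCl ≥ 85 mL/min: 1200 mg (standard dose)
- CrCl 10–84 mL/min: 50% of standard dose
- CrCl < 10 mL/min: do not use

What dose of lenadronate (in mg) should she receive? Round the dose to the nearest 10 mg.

600 mg

SCr = 344 / 88.4 = 3.891 mg/dL
CrCl = (140 − 35) × 98.6 / (72 × 3.891) × 0.85 = 10353.0 / 280.15 × 0.85 ≈ 31.4 mL/min
CrCl ≈ 31 mL/min → bracket 10–84 mL/min.
50% of 1200 mg = 600 mg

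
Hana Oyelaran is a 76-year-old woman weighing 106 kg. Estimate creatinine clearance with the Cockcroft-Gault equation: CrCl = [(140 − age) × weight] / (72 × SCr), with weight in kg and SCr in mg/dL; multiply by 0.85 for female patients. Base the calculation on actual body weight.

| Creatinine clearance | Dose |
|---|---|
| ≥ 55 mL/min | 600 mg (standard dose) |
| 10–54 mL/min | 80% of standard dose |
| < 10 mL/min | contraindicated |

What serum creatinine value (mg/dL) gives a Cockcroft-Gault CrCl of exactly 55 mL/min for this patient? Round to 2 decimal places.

Standard dose requires CrCl ≥ 55 mL/min.
Set (140 − 76) × 106 × 0.85 / (72 × SCr) = 55
SCr = (140 − 76) × 106 × 0.85 / (72 × 55) = 1.456 mg/dL

1.46 mg/dL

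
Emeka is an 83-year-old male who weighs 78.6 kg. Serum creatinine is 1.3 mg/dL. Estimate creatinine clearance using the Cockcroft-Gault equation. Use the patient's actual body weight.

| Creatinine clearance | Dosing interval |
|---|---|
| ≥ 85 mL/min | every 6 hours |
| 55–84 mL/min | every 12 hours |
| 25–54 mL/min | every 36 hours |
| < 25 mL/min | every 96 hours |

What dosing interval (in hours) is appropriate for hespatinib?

every 36 hours

CrCl = (140 − 83) × 78.6 / (72 × 1.3) = 4480.2 / 93.60 ≈ 47.9 mL/min
CrCl ≈ 48 mL/min → bracket 25–54 mL/min → every 36 hours.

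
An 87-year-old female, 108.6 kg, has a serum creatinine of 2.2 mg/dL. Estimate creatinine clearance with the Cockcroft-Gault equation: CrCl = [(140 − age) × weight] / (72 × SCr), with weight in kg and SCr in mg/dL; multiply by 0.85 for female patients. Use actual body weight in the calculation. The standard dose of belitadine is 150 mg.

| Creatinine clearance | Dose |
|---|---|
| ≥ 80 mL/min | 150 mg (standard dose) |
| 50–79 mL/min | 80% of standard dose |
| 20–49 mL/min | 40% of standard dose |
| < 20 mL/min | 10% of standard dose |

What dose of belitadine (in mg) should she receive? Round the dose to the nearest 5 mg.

60 mg

CrCl = (140 − 87) × 108.6 / (72 × 2.2) × 0.85 = 5755.8 / 158.40 × 0.85 ≈ 30.9 mL/min
CrCl ≈ 31 mL/min → bracket 20–49 mL/min.
40% of 150 mg = 60 mg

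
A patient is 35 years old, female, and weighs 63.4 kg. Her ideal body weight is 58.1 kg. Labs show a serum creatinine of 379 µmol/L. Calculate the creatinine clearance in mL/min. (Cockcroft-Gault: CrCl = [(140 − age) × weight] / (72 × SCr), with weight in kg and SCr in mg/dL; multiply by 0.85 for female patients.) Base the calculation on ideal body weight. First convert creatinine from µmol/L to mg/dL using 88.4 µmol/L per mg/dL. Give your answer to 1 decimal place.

SCr = 379 / 88.4 = 4.287 mg/dL
CrCl = (140 − 35) × 58.1 / (72 × 4.287) × 0.85 = 6100.5 / 308.66 × 0.85 ≈ 16.8 mL/min

16.8 mL/min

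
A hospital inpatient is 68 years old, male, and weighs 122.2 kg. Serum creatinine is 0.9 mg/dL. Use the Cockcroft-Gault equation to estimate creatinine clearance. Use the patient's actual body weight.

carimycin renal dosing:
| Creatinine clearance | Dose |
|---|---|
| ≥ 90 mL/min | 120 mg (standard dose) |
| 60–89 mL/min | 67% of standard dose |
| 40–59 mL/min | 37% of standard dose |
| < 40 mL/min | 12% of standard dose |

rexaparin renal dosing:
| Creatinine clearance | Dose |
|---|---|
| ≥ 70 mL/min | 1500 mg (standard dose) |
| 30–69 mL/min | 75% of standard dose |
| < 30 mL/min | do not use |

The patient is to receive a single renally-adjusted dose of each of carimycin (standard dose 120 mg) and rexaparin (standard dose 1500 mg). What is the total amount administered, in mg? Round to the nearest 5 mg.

CrCl = (140 − 68) × 122.2 / (72 × 0.9) = 8798.4 / 64.80 ≈ 135.8 mL/min
CrCl ≈ 136 mL/min.
carimycin: ≥ 90 mL/min → 100% of 120 mg = 120 mg.
rexaparin: ≥ 70 mL/min → 100% of 1500 mg = 1500 mg.
Total = 120 + 1500 = 1620 mg.

1620 mg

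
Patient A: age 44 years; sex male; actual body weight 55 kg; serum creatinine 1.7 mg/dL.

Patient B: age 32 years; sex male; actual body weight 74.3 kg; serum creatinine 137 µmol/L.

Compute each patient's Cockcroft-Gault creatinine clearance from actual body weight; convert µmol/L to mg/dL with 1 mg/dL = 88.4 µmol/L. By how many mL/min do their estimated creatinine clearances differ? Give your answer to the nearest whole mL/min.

29 mL/min

Patient A: CrCl = (140 − 44) × 55 / (72 × 1.7) = 5280.0 / 122.40 ≈ 43.1 mL/min
Patient B: SCr = 137 / 88.4 = 1.55 mg/dL
Patient B: CrCl = (140 − 32) × 74.3 / (72 × 1.55) = 8024.4 / 111.60 ≈ 71.9 mL/min
|43.1 − 71.9| = 28.8 mL/min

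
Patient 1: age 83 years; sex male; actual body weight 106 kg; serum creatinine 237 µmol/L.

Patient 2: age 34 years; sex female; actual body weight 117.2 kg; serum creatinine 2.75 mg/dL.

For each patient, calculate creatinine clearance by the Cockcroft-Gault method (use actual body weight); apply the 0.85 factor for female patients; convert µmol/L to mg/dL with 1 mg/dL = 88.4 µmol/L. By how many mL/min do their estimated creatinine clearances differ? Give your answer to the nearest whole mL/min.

22 mL/min

Patient 1: SCr = 237 / 88.4 = 2.681 mg/dL
Patient 1: CrCl = (140 − 83) × 106 / (72 × 2.681) = 6042.0 / 193.03 ≈ 31.3 mL/min
Patient 2: CrCl = (140 − 34) × 117.2 / (72 × 2.75) × 0.85 = 12423.2 / 198.00 × 0.85 ≈ 53.3 mL/min
|31.3 − 53.3| = 22.0 mL/min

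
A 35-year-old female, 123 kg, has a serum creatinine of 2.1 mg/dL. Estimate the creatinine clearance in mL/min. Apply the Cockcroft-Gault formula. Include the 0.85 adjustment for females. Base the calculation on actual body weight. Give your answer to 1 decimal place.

CrCl = (140 − 35) × 123 / (72 × 2.1) × 0.85 = 12915.0 / 151.20 × 0.85 ≈ 72.6 mL/min

72.6 mL/min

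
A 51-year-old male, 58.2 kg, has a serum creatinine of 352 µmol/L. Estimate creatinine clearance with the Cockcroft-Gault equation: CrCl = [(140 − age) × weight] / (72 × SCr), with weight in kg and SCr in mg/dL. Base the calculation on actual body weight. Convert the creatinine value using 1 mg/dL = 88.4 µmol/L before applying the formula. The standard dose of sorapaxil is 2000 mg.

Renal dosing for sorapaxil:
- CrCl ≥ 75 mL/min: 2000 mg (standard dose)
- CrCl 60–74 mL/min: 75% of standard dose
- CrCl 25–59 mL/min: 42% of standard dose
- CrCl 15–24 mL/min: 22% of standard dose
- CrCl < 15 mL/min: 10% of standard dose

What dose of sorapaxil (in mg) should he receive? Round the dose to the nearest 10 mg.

440 mg

SCr = 352 / 88.4 = 3.982 mg/dL
CrCl = (140 − 51) × 58.2 / (72 × 3.982) = 5179.8 / 286.70 ≈ 18.1 mL/min
CrCl ≈ 18 mL/min → bracket 15–24 mL/min.
22% of 2000 mg = 440 mg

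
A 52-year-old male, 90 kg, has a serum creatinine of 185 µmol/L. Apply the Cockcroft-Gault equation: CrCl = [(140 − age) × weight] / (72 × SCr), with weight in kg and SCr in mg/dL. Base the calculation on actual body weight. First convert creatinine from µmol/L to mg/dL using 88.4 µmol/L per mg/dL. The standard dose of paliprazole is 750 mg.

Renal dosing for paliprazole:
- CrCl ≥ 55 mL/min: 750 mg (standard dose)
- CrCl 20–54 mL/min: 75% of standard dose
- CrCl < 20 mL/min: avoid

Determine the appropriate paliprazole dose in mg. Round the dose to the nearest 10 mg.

SCr = 185 / 88.4 = 2.093 mg/dL
CrCl = (140 − 52) × 90 / (72 × 2.093) = 7920.0 / 150.70 ≈ 52.6 mL/min
CrCl ≈ 53 mL/min → bracket 20–54 mL/min.
75% of 750 mg = 562.5 mg → 560 mg

560 mg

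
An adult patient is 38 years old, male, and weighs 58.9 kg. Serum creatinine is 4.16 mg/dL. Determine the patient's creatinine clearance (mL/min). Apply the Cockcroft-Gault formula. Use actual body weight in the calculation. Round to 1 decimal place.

20.1 mL/min

CrCl = (140 − 38) × 58.9 / (72 × 4.16) = 6007.8 / 299.52 ≈ 20.1 mL/min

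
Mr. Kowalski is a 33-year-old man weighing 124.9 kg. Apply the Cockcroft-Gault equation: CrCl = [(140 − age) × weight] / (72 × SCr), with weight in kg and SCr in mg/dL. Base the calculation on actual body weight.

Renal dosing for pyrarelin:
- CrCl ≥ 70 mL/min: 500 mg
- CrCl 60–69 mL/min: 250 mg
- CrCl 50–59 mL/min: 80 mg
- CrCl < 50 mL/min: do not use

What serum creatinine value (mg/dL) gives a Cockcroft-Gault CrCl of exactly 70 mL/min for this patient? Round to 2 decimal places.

Standard dose requires CrCl ≥ 70 mL/min.
Set (140 − 33) × 124.9 / (72 × SCr) = 70
SCr = (140 − 33) × 124.9 / (72 × 70) = 2.652 mg/dL

2.65 mg/dL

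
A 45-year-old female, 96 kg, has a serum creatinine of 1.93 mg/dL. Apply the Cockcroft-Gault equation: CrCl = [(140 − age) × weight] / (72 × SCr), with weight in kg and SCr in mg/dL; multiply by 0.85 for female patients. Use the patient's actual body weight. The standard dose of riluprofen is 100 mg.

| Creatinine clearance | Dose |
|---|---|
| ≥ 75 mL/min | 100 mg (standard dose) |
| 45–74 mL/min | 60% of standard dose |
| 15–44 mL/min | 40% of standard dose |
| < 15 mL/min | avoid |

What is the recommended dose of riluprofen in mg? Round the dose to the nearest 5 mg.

CrCl = (140 − 45) × 96 / (72 × 1.93) × 0.85 = 9120.0 / 138.96 × 0.85 ≈ 55.8 mL/min
CrCl ≈ 56 mL/min → bracket 45–74 mL/min.
60% of 100 mg = 60 mg

60 mg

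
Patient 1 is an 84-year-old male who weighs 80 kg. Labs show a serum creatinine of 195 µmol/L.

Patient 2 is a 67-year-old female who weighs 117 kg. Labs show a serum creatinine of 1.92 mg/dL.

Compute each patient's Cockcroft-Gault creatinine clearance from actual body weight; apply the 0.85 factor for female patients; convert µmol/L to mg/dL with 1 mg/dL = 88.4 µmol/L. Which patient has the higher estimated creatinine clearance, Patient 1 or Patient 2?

Patient 1: SCr = 195 / 88.4 = 2.206 mg/dL
Patient 1: CrCl = (140 − 84) × 80 / (72 × 2.206) = 4480.0 / 158.83 ≈ 28.2 mL/min
Patient 2: CrCl = (140 − 67) × 117 / (72 × 1.92) × 0.85 = 8541.0 / 138.24 × 0.85 ≈ 52.5 mL/min
28.2 vs 52.5 mL/min → Patient 2 is higher.

Patient 2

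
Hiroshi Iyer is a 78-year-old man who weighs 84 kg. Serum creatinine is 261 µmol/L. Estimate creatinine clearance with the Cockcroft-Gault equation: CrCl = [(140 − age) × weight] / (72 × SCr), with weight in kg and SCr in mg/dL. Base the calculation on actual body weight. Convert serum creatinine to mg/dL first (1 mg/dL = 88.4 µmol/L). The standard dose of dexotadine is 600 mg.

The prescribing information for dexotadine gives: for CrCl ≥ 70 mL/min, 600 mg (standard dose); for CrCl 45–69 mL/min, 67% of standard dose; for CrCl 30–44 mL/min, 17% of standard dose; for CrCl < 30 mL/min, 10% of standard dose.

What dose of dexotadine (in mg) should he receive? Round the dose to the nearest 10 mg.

60 mg

SCr = 261 / 88.4 = 2.952 mg/dL
CrCl = (140 − 78) × 84 / (72 × 2.952) = 5208.0 / 212.54 ≈ 24.5 mL/min
CrCl ≈ 24 mL/min → bracket < 30 mL/min.
10% of 600 mg = 60 mg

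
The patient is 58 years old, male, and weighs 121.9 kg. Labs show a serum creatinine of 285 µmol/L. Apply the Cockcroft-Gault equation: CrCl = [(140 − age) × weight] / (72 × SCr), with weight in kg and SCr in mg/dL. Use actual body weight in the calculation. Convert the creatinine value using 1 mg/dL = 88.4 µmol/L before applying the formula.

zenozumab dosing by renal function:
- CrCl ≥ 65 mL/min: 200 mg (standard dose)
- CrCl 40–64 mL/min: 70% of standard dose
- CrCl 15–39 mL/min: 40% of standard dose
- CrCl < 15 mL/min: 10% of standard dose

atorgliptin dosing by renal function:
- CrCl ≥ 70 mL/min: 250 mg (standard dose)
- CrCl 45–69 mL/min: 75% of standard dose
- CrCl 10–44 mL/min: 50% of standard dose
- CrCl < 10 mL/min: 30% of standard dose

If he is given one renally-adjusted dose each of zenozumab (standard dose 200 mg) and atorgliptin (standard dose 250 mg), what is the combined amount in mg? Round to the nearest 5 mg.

SCr = 285 / 88.4 = 3.224 mg/dL
CrCl = (140 − 58) × 121.9 / (72 × 3.224) = 9995.8 / 232.13 ≈ 43.1 mL/min
CrCl ≈ 43 mL/min.
zenozumab: 40–64 mL/min → 70% of 200 mg = 140 mg.
atorgliptin: 10–44 mL/min → 50% of 250 mg = 125 mg.
Total = 140 + 125 = 265 mg.

265 mg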